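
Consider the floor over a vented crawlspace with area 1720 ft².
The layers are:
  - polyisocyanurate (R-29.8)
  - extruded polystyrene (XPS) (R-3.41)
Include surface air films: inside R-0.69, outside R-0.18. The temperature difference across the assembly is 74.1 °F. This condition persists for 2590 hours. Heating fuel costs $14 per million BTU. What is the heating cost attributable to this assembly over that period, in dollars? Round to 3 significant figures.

136 dollars

R_total = 0.69 + 29.8 + 3.41 + 0.18 = 34.08 ft²·°F·h/BTU
Q = 1720 × 74.1 / 34.08 = 3740 BTU/h
E = 3740 × 2590 = 9686000 BTU
Cost = 9686000/10⁶ × 14 = $135.6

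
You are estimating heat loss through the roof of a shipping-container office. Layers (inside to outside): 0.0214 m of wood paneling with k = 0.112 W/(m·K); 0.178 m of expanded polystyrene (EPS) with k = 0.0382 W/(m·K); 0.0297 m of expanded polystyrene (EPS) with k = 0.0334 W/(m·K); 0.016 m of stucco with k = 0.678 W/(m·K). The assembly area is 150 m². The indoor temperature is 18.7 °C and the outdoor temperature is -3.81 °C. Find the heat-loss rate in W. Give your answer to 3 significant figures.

586 W

0.0214/0.112 = 0.1911
0.178/0.0382 = 4.66
0.0297/0.0334 = 0.8892
0.016/0.678 = 0.0236
R_total = 0.1911 + 4.66 + 0.8892 + 0.0236 = 5.764 m²·K/W
Q = A·ΔT/R = 150 × (18.7 − (-3.81)) / 5.764 = 585.8 W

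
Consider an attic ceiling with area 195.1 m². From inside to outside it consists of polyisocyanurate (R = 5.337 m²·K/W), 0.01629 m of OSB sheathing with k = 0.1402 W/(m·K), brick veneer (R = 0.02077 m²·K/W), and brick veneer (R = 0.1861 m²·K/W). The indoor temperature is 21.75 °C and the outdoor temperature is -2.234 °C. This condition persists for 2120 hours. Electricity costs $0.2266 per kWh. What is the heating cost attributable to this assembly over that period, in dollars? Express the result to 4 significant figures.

0.01629/0.1402 = 0.11619
R_total = 5.337 + 0.11619 + 0.02077 + 0.1861 = 5.6601 m²·K/W
Q = 195.1 × (21.75 − (-2.234)) / 5.6601 = 826.72 W
E = 826.72 W × 2120 h / 1000 = 1752.6 kWh
Cost = 1752.6 × 0.2266 = $397.15

397.1 dollars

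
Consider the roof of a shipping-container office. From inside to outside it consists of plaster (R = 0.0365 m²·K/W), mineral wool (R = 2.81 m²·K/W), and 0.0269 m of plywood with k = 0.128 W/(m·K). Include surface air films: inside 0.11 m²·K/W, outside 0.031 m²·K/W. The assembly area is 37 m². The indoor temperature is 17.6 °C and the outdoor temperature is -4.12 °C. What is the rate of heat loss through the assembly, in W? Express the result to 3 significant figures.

251 W

0.0269/0.128 = 0.2102
R_total = 0.11 + 0.0365 + 2.81 + 0.2102 + 0.031 = 3.198 m²·K/W
Q = A·ΔT/R = 37 × (17.6 − (-4.12)) / 3.198 = 251.3 W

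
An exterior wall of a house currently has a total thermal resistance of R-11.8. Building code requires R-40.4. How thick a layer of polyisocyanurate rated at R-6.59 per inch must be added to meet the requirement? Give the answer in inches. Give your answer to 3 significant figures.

4.34 in

ΔR = 40.4 − 11.8 = 28.6 ft²·°F·h/BTU
L = ΔR / (R/in) = 28.6/6.59 = 4.34 in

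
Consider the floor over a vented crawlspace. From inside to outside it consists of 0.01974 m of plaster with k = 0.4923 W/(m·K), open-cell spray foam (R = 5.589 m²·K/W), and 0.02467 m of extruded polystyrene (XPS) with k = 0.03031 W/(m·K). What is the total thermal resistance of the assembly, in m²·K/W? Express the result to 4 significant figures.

0.01974/0.4923 = 0.040098
0.02467/0.03031 = 0.81392
R_total = 0.040098 + 5.589 + 0.81392 = 6.443 m²·K/W

6.443 m²·K/W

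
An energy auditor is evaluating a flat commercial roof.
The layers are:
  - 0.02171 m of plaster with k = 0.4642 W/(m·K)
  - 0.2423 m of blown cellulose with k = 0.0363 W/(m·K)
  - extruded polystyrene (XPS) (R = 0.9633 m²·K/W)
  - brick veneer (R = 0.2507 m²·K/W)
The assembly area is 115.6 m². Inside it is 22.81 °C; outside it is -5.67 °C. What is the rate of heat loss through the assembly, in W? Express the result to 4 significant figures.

414.9 W

0.02171/0.4642 = 0.046769
0.2423/0.0363 = 6.6749
R_total = 0.046769 + 6.6749 + 0.9633 + 0.2507 = 7.9357 m²·K/W
Q = A·ΔT/R = 115.6 × (22.81 − (-5.67)) / 7.9357 = 414.87 W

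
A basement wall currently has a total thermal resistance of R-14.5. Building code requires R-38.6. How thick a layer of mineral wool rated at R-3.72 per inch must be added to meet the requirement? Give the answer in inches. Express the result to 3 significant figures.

ΔR = 38.6 − 14.5 = 24.1 ft²·°F·h/BTU
L = ΔR / (R/in) = 24.1/3.72 = 6.478 in

6.48 in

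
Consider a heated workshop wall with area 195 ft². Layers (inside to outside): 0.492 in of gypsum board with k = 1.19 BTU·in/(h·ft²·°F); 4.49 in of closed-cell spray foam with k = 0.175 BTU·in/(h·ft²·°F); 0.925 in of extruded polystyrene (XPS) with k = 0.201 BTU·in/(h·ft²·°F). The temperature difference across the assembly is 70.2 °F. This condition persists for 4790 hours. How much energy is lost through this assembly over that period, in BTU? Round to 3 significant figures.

2140000 BTU

0.492/1.19 = 0.4134
4.49/0.175 = 25.66
0.925/0.201 = 4.602
R_total = 0.4134 + 25.66 + 4.602 = 30.67 ft²·°F·h/BTU
Q = 195 × 70.2 / 30.67 = 446.3 BTU/h
E = 446.3 × 4790 = 2138000 BTU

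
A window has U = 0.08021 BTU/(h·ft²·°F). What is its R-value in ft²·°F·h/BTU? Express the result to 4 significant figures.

12.47 ft²·°F·h/BTU

R = 1/U = 1/0.08021 = 12.467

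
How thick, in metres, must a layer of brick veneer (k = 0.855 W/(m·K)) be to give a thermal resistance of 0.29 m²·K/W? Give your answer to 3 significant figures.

L = R·k = 0.29 × 0.855 = 0.2479 m

0.248 m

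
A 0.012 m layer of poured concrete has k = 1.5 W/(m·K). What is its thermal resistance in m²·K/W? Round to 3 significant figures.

0.00800 m²·K/W

R = L/k = 0.012/1.5 = 0.008 m²·K/W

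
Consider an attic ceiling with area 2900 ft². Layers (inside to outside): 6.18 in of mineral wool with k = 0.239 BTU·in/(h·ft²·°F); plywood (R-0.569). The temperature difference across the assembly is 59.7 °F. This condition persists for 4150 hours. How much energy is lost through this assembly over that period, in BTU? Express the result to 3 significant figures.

27200000 BTU

6.18/0.239 = 25.86
R_total = 25.86 + 0.569 = 26.43 ft²·°F·h/BTU
Q = 2900 × 59.7 / 26.43 = 6551 BTU/h
E = 6551 × 4150 = 27190000 BTU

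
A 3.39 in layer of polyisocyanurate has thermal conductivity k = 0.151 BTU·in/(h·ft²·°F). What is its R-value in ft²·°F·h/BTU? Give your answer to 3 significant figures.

22.5 ft²·°F·h/BTU

R = L/k = 3.39/0.151 = 22.45 ft²·°F·h/BTU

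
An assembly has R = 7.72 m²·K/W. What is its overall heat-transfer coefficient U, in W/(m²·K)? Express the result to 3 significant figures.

0.130 W/(m²·K)

U = 1/R = 1/7.72 = 0.1295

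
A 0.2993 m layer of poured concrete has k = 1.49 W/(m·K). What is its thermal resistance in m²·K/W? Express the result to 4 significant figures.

R = L/k = 0.2993/1.49 = 0.20087 m²·K/W

0.2009 m²·K/W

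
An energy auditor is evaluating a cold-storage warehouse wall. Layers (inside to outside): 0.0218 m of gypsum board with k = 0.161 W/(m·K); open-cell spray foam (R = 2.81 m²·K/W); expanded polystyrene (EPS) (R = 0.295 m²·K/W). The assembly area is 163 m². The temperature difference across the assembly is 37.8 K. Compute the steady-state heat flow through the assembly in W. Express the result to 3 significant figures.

0.0218/0.161 = 0.1354
R_total = 0.1354 + 2.81 + 0.295 = 3.24 m²·K/W
Q = A·ΔT/R = 163 × 37.8 / 3.24 = 1901 W

1900 W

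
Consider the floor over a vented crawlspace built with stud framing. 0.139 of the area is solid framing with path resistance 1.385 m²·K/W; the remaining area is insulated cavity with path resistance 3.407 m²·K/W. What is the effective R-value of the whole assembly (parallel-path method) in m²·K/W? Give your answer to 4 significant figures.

2.832 m²·K/W

U_eff = 0.861/3.407 + 0.139/1.385 = 0.25271 + 0.10036 = 0.35308
R_eff = 1/U_eff = 2.8323 m²·K/W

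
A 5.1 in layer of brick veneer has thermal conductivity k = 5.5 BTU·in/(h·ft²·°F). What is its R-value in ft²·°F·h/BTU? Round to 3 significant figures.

R = L/k = 5.1/5.5 = 0.9273 ft²·°F·h/BTU

0.927 ft²·°F·h/BTU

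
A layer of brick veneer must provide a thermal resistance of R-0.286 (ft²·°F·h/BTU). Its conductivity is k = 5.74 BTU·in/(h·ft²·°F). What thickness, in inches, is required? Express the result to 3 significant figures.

L = R × k = 0.286 × 5.74 = 1.642 in

1.64 in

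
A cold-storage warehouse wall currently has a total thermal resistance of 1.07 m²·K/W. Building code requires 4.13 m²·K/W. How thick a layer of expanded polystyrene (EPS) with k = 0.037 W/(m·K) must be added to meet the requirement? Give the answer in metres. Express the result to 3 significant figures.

0.113 m

ΔR = 4.13 − 1.07 = 3.06 m²·K/W
L = ΔR × k = 3.06 × 0.037 = 0.1132 m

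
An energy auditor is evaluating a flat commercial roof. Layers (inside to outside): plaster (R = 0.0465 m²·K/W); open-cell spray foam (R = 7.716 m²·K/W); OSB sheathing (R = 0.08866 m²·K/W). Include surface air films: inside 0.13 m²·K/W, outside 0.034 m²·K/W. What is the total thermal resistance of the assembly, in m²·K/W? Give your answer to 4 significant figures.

R_total = 0.13 + 0.0465 + 7.716 + 0.08866 + 0.034 = 8.0152 m²·K/W

8.015 m²·K/W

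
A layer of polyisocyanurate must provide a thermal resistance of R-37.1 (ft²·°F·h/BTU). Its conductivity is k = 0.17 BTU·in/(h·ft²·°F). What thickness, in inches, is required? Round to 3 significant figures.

6.31 in

L = R × k = 37.1 × 0.17 = 6.307 in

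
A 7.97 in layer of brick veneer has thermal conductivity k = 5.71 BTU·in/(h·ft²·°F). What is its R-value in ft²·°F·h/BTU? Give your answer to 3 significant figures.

1.40 ft²·°F·h/BTU

R = L/k = 7.97/5.71 = 1.396 ft²·°F·h/BTU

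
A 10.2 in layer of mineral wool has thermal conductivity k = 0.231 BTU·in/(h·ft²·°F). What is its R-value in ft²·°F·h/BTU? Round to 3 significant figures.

44.2 ft²·°F·h/BTU

R = L/k = 10.2/0.231 = 44.16 ft²·°F·h/BTU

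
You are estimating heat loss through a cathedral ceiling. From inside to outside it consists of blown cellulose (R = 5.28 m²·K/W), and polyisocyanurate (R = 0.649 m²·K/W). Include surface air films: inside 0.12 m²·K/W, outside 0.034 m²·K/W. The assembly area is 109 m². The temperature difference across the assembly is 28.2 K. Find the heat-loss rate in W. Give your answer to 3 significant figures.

R_total = 0.12 + 5.28 + 0.649 + 0.034 = 6.083 m²·K/W
Q = A·ΔT/R = 109 × 28.2 / 6.083 = 505.3 W

505 W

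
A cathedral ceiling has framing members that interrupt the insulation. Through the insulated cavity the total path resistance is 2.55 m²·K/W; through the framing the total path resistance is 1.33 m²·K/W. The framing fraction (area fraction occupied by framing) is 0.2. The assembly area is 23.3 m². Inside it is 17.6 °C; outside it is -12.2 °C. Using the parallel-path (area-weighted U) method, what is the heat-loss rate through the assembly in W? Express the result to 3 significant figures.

U_eff = 0.8/2.55 + 0.2/1.33 = 0.3137 + 0.1504 = 0.4641
R_eff = 1/U_eff = 2.155 m²·K/W
Q = 23.3 × (17.6 − (-12.2)) / 2.155 = 322.2 W

322 W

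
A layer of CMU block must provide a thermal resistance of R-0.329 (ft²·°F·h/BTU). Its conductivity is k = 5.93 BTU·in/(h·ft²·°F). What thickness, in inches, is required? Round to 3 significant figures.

1.95 in

L = R × k = 0.329 × 5.93 = 1.951 in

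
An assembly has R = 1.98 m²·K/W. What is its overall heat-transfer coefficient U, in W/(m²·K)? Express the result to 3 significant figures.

0.505 W/(m²·K)

U = 1/R = 1/1.98 = 0.5051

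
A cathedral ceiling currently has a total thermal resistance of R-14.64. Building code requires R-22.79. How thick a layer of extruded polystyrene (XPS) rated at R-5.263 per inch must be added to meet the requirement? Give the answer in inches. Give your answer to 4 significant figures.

1.549 in

ΔR = 22.79 − 14.64 = 8.15 ft²·°F·h/BTU
L = ΔR / (R/in) = 8.15/5.263 = 1.5485 in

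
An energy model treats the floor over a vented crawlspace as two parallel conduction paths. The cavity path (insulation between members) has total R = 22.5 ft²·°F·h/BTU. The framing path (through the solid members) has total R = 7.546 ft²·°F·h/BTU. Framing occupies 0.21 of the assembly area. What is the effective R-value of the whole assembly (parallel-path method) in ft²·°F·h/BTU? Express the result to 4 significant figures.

U_eff = 0.79/22.5 + 0.21/7.546 = 0.035111 + 0.027829 = 0.06294
R_eff = 1/U_eff = 15.888 ft²·°F·h/BTU

15.89 ft²·°F·h/BTU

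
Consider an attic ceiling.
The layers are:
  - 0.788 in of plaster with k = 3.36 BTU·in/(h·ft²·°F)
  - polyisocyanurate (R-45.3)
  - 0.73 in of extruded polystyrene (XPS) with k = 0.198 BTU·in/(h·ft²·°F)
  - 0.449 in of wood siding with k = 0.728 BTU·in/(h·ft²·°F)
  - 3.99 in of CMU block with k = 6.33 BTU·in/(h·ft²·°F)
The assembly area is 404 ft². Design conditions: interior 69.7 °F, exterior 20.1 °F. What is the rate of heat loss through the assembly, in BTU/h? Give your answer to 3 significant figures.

0.788/3.36 = 0.2345
0.73/0.198 = 3.687
0.449/0.728 = 0.6168
3.99/6.33 = 0.6303
R_total = 0.2345 + 45.3 + 3.687 + 0.6168 + 0.6303 = 50.47 ft²·°F·h/BTU
Q = A·ΔT/R = 404 × (69.7 − 20.1) / 50.47 = 397 BTU/h

397 BTU/h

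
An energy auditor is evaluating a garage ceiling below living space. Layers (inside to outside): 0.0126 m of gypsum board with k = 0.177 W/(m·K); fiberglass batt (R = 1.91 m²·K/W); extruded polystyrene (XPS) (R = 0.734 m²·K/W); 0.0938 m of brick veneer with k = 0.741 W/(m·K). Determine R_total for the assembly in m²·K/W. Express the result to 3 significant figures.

2.84 m²·K/W

0.0126/0.177 = 0.07119
0.0938/0.741 = 0.1266
R_total = 0.07119 + 1.91 + 0.734 + 0.1266 = 2.842 m²·K/W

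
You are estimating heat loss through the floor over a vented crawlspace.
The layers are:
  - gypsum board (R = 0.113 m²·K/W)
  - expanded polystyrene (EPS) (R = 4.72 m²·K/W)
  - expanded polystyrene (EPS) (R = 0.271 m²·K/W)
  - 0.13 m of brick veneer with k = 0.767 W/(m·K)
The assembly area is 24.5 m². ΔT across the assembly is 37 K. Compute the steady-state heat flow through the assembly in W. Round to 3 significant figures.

0.13/0.767 = 0.1695
R_total = 0.113 + 4.72 + 0.271 + 0.1695 = 5.273 m²·K/W
Q = A·ΔT/R = 24.5 × 37 / 5.273 = 171.9 W

172 W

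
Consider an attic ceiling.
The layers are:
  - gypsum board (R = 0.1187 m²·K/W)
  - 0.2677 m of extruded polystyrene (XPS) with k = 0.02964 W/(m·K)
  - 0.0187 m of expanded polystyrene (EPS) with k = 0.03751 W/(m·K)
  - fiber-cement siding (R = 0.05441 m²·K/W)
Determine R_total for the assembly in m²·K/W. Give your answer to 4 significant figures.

9.703 m²·K/W

0.2677/0.02964 = 9.0317
0.0187/0.03751 = 0.49853
R_total = 0.1187 + 9.0317 + 0.49853 + 0.05441 = 9.7034 m²·K/W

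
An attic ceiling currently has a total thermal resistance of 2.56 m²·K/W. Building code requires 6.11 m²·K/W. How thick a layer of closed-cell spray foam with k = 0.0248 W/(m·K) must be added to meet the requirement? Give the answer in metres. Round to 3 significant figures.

ΔR = 6.11 − 2.56 = 3.55 m²·K/W
L = ΔR × k = 3.55 × 0.0248 = 0.08804 m

0.0880 m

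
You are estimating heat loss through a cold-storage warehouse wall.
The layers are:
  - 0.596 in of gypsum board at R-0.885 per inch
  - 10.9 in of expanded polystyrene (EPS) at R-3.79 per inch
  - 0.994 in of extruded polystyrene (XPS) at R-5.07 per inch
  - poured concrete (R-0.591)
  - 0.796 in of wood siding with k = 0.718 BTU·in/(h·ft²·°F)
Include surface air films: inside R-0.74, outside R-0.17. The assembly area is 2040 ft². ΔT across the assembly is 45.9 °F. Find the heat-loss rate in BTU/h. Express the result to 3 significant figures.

0.596 × 0.885 = 0.5275
10.9 × 3.79 = 41.31
0.994 × 5.07 = 5.04
0.796/0.718 = 1.109
R_total = 0.74 + 0.5275 + 41.31 + 5.04 + 0.591 + 1.109 + 0.17 = 49.49 ft²·°F·h/BTU
Q = A·ΔT/R = 2040 × 45.9 / 49.49 = 1892 BTU/h

1890 BTU/h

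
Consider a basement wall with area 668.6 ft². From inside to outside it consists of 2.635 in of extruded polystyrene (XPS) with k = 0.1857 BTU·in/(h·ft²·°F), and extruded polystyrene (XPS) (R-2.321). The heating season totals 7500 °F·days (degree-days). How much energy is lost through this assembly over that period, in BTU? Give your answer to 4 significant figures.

7289000 BTU

2.635/0.1857 = 14.19
R_total = 14.19 + 2.321 = 16.511 ft²·°F·h/BTU
E = A × HDD × 24 / R = 668.6 × 7500 × 24 / 16.511 = 7289200 BTU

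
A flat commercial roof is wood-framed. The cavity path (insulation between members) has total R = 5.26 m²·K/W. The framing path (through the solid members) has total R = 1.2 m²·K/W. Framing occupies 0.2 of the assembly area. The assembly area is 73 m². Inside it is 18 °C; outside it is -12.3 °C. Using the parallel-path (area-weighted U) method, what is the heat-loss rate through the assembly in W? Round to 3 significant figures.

705 W

U_eff = 0.8/5.26 + 0.2/1.2 = 0.1521 + 0.1667 = 0.3188
R_eff = 1/U_eff = 3.137 m²·K/W
Q = 73 × (18 − (-12.3)) / 3.137 = 705.1 W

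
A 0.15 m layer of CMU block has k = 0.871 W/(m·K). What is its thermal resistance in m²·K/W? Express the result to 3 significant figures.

0.172 m²·K/W

R = L/k = 0.15/0.871 = 0.1722 m²·K/W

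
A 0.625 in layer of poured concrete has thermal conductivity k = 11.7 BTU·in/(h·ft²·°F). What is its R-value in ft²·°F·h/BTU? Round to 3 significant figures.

R = L/k = 0.625/11.7 = 0.05342 ft²·°F·h/BTU

0.0534 ft²·°F·h/BTU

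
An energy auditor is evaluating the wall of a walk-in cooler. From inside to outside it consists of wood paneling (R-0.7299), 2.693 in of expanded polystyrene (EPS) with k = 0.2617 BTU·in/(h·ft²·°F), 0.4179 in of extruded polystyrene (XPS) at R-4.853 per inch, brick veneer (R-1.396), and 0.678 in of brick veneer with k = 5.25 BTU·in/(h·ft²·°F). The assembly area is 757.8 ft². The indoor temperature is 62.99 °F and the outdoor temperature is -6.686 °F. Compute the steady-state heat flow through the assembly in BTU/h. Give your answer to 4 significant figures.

2.693/0.2617 = 10.29
0.4179 × 4.853 = 2.0281
0.678/5.25 = 0.12914
R_total = 0.7299 + 10.29 + 2.0281 + 1.396 + 0.12914 = 14.574 ft²·°F·h/BTU
Q = A·ΔT/R = 757.8 × (62.99 − (-6.686)) / 14.574 = 3623 BTU/h

3623 BTU/h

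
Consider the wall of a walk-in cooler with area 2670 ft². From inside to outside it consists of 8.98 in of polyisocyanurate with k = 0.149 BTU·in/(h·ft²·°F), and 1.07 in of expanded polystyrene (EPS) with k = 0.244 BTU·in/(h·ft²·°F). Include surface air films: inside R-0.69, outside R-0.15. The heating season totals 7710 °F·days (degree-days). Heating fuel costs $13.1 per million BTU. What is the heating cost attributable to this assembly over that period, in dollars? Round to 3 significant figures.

8.98/0.149 = 60.27
1.07/0.244 = 4.385
R_total = 0.69 + 60.27 + 4.385 + 0.15 = 65.49 ft²·°F·h/BTU
E = A × HDD × 24 / R = 2670 × 7710 × 24 / 65.49 = 7544000 BTU
Cost = 7544000/10⁶ × 13.1 = $98.82

98.8 dollars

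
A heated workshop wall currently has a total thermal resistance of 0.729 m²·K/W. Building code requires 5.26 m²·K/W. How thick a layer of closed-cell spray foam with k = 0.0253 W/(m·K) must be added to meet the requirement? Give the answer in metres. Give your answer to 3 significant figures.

ΔR = 5.26 − 0.729 = 4.531 m²·K/W
L = ΔR × k = 4.531 × 0.0253 = 0.1146 m

0.115 m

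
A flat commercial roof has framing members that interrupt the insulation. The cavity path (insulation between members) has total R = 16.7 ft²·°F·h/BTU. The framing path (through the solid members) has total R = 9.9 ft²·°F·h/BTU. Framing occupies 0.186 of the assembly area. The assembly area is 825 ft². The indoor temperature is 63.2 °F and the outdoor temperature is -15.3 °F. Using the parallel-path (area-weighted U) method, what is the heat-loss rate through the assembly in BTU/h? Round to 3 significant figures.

U_eff = 0.814/16.7 + 0.186/9.9 = 0.04874 + 0.01879 = 0.06753
R_eff = 1/U_eff = 14.81 ft²·°F·h/BTU
Q = 825 × (63.2 − (-15.3)) / 14.81 = 4373 BTU/h

4370 BTU/h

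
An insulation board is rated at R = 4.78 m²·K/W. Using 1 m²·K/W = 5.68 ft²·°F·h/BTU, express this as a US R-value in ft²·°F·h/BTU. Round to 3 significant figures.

27.2 ft²·°F·h/BTU

R_US = 4.78 × 5.68 = 27.15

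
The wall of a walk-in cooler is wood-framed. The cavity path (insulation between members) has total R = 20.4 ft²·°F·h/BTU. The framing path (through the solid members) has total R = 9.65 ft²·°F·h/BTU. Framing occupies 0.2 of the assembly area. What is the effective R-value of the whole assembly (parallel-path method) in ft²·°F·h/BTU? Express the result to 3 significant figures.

16.7 ft²·°F·h/BTU

U_eff = 0.8/20.4 + 0.2/9.65 = 0.03922 + 0.02073 = 0.05994
R_eff = 1/U_eff = 16.68 ft²·°F·h/BTU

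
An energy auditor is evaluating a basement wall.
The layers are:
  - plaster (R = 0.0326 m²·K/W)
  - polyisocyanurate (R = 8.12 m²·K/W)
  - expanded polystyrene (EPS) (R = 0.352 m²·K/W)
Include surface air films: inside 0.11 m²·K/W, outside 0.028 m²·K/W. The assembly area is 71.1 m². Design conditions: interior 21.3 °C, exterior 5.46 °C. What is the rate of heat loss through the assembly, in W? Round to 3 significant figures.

R_total = 0.11 + 0.0326 + 8.12 + 0.352 + 0.028 = 8.643 m²·K/W
Q = A·ΔT/R = 71.1 × (21.3 − 5.46) / 8.643 = 130.3 W

130 W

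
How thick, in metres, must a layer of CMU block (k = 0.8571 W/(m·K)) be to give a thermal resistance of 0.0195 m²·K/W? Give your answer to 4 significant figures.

L = R·k = 0.0195 × 0.8571 = 0.016713 m

0.01671 m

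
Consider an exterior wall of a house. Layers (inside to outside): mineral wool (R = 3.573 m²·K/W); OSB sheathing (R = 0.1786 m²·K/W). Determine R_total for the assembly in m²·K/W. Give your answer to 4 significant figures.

3.752 m²·K/W

R_total = 3.573 + 0.1786 = 3.7516 m²·K/W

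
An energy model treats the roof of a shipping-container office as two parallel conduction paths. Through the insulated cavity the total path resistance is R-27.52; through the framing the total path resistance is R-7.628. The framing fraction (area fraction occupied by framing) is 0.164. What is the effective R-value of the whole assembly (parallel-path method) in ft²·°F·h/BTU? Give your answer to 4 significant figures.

U_eff = 0.836/27.52 + 0.164/7.628 = 0.030378 + 0.0215 = 0.051878
R_eff = 1/U_eff = 19.276 ft²·°F·h/BTU

19.28 ft²·°F·h/BTU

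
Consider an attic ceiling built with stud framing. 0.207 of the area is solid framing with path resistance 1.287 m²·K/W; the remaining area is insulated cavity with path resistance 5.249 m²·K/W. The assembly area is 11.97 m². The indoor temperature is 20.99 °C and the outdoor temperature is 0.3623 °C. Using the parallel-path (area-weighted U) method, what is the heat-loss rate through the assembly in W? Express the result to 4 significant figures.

U_eff = 0.793/5.249 + 0.207/1.287 = 0.15108 + 0.16084 = 0.31192
R_eff = 1/U_eff = 3.206 m²·K/W
Q = 11.97 × (20.99 − 0.3623) / 3.206 = 77.016 W

77.02 W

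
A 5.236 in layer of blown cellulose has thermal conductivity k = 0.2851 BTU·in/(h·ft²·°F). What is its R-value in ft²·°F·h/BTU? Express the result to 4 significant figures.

R = L/k = 5.236/0.2851 = 18.365 ft²·°F·h/BTU

18.37 ft²·°F·h/BTU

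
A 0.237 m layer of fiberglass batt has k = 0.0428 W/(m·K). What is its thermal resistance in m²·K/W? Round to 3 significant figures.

5.54 m²·K/W

R = L/k = 0.237/0.0428 = 5.537 m²·K/W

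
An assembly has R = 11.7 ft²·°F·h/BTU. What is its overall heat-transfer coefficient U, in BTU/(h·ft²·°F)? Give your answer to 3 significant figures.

0.0855 BTU/(h·ft²·°F)

U = 1/R = 1/11.7 = 0.08547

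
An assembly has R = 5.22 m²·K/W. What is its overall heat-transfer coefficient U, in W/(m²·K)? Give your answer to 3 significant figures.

U = 1/R = 1/5.22 = 0.1916

0.192 W/(m²·K)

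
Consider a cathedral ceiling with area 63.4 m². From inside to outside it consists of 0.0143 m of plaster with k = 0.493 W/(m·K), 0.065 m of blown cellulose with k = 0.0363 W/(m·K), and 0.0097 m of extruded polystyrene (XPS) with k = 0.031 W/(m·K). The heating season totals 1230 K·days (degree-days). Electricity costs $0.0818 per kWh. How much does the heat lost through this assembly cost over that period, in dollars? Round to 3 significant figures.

71.8 dollars

0.0143/0.493 = 0.02901
0.065/0.0363 = 1.791
0.0097/0.031 = 0.3129
R_total = 0.02901 + 1.791 + 0.3129 = 2.133 m²·K/W
E = A × HDD × 24 / R / 1000 = 63.4 × 1230 × 24 / 2.133 / 1000 = 877.6 kWh
Cost = 877.6 × 0.0818 = $71.79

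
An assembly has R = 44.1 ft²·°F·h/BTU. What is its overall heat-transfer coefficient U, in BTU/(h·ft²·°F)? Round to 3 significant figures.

U = 1/R = 1/44.1 = 0.02268

0.0227 BTU/(h·ft²·°F)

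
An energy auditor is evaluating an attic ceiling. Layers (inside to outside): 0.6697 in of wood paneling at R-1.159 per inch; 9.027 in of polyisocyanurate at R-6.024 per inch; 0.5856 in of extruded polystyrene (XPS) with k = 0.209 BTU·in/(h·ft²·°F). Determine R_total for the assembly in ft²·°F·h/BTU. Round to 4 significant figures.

57.96 ft²·°F·h/BTU

0.6697 × 1.159 = 0.77618
9.027 × 6.024 = 54.379
0.5856/0.209 = 2.8019
R_total = 0.77618 + 54.379 + 2.8019 = 57.957 ft²·°F·h/BTU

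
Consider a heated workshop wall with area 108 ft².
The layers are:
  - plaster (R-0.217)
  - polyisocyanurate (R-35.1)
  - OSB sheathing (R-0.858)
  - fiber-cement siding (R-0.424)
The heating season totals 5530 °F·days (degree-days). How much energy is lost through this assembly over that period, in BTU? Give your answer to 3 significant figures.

R_total = 0.217 + 35.1 + 0.858 + 0.424 = 36.6 ft²·°F·h/BTU
E = A × HDD × 24 / R = 108 × 5530 × 24 / 36.6 = 391600 BTU

392000 BTU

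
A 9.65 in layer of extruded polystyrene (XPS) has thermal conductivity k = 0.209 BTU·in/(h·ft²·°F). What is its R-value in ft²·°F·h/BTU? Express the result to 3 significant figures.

R = L/k = 9.65/0.209 = 46.17 ft²·°F·h/BTU

46.2 ft²·°F·h/BTU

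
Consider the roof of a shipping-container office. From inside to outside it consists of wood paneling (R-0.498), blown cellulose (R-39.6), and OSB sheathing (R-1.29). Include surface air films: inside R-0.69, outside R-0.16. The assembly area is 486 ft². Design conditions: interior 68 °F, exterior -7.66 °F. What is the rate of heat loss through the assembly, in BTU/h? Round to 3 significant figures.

871 BTU/h

R_total = 0.69 + 0.498 + 39.6 + 1.29 + 0.16 = 42.24 ft²·°F·h/BTU
Q = A·ΔT/R = 486 × (68 − (-7.66)) / 42.24 = 870.6 BTU/h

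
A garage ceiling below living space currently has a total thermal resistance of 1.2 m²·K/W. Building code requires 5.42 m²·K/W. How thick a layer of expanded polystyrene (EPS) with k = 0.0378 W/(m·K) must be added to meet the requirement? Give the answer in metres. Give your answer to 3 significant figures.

ΔR = 5.42 − 1.2 = 4.22 m²·K/W
L = ΔR × k = 4.22 × 0.0378 = 0.1595 m

0.160 m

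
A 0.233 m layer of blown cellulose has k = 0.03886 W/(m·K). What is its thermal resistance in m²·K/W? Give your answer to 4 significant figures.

5.996 m²·K/W

R = L/k = 0.233/0.03886 = 5.9959 m²·K/W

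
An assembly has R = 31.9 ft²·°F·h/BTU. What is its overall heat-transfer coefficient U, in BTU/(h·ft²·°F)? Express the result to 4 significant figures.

0.03135 BTU/(h·ft²·°F)

U = 1/R = 1/31.9 = 0.031348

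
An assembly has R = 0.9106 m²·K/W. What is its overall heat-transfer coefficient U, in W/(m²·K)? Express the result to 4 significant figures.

U = 1/R = 1/0.9106 = 1.0982

1.098 W/(m²·K)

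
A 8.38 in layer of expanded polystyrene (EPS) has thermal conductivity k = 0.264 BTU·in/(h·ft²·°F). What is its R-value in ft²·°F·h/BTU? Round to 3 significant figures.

R = L/k = 8.38/0.264 = 31.74 ft²·°F·h/BTU

31.7 ft²·°F·h/BTU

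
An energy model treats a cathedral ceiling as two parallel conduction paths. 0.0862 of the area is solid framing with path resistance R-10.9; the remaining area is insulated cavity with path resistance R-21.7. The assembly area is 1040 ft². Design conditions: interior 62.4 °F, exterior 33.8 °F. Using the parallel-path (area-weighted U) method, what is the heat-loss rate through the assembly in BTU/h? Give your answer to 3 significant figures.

1490 BTU/h

U_eff = 0.9138/21.7 + 0.0862/10.9 = 0.04211 + 0.007908 = 0.05002
R_eff = 1/U_eff = 19.99 ft²·°F·h/BTU
Q = 1040 × (62.4 − 33.8) / 19.99 = 1488 BTU/h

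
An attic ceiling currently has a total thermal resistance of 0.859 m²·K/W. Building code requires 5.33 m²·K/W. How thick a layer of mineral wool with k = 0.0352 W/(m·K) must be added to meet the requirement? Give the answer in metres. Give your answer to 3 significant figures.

0.157 m

ΔR = 5.33 − 0.859 = 4.471 m²·K/W
L = ΔR × k = 4.471 × 0.0352 = 0.1574 m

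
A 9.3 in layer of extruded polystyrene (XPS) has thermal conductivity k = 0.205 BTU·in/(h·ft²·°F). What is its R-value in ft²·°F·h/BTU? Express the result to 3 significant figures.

R = L/k = 9.3/0.205 = 45.37 ft²·°F·h/BTU

45.4 ft²·°F·h/BTU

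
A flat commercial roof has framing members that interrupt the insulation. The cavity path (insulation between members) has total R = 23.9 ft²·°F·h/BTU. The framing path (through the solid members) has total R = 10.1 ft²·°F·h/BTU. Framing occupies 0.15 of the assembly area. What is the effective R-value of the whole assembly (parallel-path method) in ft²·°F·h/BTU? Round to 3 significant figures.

U_eff = 0.85/23.9 + 0.15/10.1 = 0.03556 + 0.01485 = 0.05042
R_eff = 1/U_eff = 19.83 ft²·°F·h/BTU

19.8 ft²·°F·h/BTU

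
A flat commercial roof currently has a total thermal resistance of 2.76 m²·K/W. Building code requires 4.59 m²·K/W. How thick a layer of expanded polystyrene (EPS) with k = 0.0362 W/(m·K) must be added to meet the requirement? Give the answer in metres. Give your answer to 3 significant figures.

ΔR = 4.59 − 2.76 = 1.83 m²·K/W
L = ΔR × k = 1.83 × 0.0362 = 0.06625 m

0.0662 m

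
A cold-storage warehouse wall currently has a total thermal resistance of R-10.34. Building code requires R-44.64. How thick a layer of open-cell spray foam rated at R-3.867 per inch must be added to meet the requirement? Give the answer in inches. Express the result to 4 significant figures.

ΔR = 44.64 − 10.34 = 34.3 ft²·°F·h/BTU
L = ΔR / (R/in) = 34.3/3.867 = 8.8699 in

8.870 in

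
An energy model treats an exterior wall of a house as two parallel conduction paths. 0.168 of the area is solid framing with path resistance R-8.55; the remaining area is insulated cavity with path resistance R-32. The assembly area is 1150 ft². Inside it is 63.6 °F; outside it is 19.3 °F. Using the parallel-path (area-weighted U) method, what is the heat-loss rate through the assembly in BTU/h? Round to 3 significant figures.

2330 BTU/h

U_eff = 0.832/32 + 0.168/8.55 = 0.026 + 0.01965 = 0.04565
R_eff = 1/U_eff = 21.91 ft²·°F·h/BTU
Q = 1150 × (63.6 − 19.3) / 21.91 = 2326 BTU/h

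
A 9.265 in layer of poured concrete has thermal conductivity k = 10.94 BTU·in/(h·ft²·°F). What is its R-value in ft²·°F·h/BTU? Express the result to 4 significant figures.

0.8469 ft²·°F·h/BTU

R = L/k = 9.265/10.94 = 0.84689 ft²·°F·h/BTU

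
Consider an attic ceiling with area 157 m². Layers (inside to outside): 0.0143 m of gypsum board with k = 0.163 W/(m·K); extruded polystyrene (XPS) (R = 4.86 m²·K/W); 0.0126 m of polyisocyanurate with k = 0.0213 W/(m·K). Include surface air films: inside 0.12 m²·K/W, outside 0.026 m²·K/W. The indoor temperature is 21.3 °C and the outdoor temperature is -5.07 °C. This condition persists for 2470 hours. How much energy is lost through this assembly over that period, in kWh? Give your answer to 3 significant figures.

1800 kWh

0.0143/0.163 = 0.08773
0.0126/0.0213 = 0.5915
R_total = 0.12 + 0.08773 + 4.86 + 0.5915 + 0.026 = 5.685 m²·K/W
Q = 157 × (21.3 − (-5.07)) / 5.685 = 728.2 W
E = 728.2 W × 2470 h / 1000 = 1799 kWh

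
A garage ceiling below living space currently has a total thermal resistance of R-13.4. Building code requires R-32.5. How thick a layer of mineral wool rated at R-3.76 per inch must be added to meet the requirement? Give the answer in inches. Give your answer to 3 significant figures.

ΔR = 32.5 − 13.4 = 19.1 ft²·°F·h/BTU
L = ΔR / (R/in) = 19.1/3.76 = 5.08 in

5.08 in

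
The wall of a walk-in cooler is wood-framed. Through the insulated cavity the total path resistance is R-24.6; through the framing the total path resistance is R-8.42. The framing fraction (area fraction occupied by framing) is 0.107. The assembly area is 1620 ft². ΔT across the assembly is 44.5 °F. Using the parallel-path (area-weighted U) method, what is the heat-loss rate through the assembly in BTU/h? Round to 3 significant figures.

3530 BTU/h

U_eff = 0.893/24.6 + 0.107/8.42 = 0.0363 + 0.01271 = 0.04901
R_eff = 1/U_eff = 20.4 ft²·°F·h/BTU
Q = 1620 × 44.5 / 20.4 = 3533 BTU/h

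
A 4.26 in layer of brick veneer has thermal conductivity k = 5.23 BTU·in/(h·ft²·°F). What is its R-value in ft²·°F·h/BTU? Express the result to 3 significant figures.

0.815 ft²·°F·h/BTU

R = L/k = 4.26/5.23 = 0.8145 ft²·°F·h/BTU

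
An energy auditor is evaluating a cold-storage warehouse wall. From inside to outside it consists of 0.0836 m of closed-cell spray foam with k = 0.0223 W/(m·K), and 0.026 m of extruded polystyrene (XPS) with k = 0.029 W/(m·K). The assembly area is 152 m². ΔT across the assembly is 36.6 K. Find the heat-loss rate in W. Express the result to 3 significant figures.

1200 W

0.0836/0.0223 = 3.749
0.026/0.029 = 0.8966
R_total = 3.749 + 0.8966 = 4.645 m²·K/W
Q = A·ΔT/R = 152 × 36.6 / 4.645 = 1198 W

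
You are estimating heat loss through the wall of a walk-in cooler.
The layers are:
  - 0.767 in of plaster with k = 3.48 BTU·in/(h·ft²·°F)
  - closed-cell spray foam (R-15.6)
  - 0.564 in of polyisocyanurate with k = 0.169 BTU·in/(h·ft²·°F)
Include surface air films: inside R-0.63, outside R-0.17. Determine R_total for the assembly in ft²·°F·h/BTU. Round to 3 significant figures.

0.767/3.48 = 0.2204
0.564/0.169 = 3.337
R_total = 0.63 + 0.2204 + 15.6 + 3.337 + 0.17 = 19.96 ft²·°F·h/BTU

20.0 ft²·°F·h/BTU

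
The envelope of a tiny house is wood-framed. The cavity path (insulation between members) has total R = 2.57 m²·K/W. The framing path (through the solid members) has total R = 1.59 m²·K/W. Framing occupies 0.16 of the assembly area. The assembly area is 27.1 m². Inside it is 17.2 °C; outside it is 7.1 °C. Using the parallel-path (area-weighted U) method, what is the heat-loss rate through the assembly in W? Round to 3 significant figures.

U_eff = 0.84/2.57 + 0.16/1.59 = 0.3268 + 0.1006 = 0.4275
R_eff = 1/U_eff = 2.339 m²·K/W
Q = 27.1 × (17.2 − 7.1) / 2.339 = 117 W

117 W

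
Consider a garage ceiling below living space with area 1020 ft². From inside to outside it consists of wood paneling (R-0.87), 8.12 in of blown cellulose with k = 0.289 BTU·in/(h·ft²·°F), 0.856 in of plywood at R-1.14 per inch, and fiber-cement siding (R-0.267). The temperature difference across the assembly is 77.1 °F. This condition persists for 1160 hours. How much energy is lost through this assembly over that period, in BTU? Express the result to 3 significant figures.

8.12/0.289 = 28.1
0.856 × 1.14 = 0.9758
R_total = 0.87 + 28.1 + 0.9758 + 0.267 = 30.21 ft²·°F·h/BTU
Q = 1020 × 77.1 / 30.21 = 2603 BTU/h
E = 2603 × 1160 = 3020000 BTU

3020000 BTU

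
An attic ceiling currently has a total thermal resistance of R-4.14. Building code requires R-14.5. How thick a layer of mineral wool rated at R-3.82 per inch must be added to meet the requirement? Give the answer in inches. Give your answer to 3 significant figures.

ΔR = 14.5 − 4.14 = 10.36 ft²·°F·h/BTU
L = ΔR / (R/in) = 10.36/3.82 = 2.712 in

2.71 in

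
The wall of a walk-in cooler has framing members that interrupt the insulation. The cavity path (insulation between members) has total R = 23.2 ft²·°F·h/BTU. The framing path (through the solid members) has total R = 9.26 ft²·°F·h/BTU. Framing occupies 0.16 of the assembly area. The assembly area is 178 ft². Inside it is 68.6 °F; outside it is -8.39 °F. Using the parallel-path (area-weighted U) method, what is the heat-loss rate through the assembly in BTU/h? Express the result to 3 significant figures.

U_eff = 0.84/23.2 + 0.16/9.26 = 0.03621 + 0.01728 = 0.05349
R_eff = 1/U_eff = 18.7 ft²·°F·h/BTU
Q = 178 × (68.6 − (-8.39)) / 18.7 = 733 BTU/h

733 BTU/h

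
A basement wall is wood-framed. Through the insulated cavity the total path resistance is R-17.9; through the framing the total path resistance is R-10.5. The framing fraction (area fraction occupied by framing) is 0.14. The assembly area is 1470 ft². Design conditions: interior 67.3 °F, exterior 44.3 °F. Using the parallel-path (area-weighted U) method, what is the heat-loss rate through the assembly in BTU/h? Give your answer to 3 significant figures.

2080 BTU/h

U_eff = 0.86/17.9 + 0.14/10.5 = 0.04804 + 0.01333 = 0.06138
R_eff = 1/U_eff = 16.29 ft²·°F·h/BTU
Q = 1470 × (67.3 − 44.3) / 16.29 = 2075 BTU/h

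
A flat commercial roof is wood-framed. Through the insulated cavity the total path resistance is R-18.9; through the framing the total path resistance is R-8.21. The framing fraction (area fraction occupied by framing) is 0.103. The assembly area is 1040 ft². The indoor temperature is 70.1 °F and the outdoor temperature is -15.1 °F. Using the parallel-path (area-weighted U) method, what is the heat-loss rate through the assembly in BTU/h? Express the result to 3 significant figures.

U_eff = 0.897/18.9 + 0.103/8.21 = 0.04746 + 0.01255 = 0.06001
R_eff = 1/U_eff = 16.67 ft²·°F·h/BTU
Q = 1040 × (70.1 − (-15.1)) / 16.67 = 5317 BTU/h

5320 BTU/h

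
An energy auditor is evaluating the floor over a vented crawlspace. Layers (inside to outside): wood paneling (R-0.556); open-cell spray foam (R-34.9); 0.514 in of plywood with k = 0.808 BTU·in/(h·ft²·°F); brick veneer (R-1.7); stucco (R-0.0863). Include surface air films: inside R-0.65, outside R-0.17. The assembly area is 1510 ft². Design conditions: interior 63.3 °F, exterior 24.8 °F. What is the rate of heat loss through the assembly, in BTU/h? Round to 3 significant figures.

1500 BTU/h

0.514/0.808 = 0.6361
R_total = 0.65 + 0.556 + 34.9 + 0.6361 + 1.7 + 0.0863 + 0.17 = 38.7 ft²·°F·h/BTU
Q = A·ΔT/R = 1510 × (63.3 − 24.8) / 38.7 = 1502 BTU/h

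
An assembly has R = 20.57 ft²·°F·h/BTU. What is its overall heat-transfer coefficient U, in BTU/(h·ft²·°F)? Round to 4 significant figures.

U = 1/R = 1/20.57 = 0.048614

0.04861 BTU/(h·ft²·°F)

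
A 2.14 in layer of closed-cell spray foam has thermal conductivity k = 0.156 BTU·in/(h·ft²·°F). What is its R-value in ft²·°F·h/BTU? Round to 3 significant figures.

R = L/k = 2.14/0.156 = 13.72 ft²·°F·h/BTU

13.7 ft²·°F·h/BTU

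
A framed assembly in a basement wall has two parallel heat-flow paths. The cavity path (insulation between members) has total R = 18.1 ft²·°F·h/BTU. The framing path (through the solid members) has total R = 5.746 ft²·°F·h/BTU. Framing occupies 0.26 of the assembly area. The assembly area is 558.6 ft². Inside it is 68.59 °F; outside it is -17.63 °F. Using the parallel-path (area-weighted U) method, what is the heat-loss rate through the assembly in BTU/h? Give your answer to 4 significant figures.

4148 BTU/h

U_eff = 0.74/18.1 + 0.26/5.746 = 0.040884 + 0.045249 = 0.086133
R_eff = 1/U_eff = 11.61 ft²·°F·h/BTU
Q = 558.6 × (68.59 − (-17.63)) / 11.61 = 4148.4 BTU/h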